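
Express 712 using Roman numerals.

Convert 712 to Roman numerals:
  712 contains 1×500 (D)
  212 contains 2×100 (CC)
  12 contains 1×10 (X)
  2 contains 2×1 (II)

DCCXII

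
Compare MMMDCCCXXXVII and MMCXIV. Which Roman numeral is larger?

MMMDCCCXXXVII = 3837
MMCXIV = 2114
3837 is larger

MMMDCCCXXXVII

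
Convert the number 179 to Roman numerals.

Convert 179 to Roman numerals:
  179 contains 1×100 (C)
  79 contains 1×50 (L)
  29 contains 2×10 (XX)
  9 contains 1×9 (IX)

CLXXIX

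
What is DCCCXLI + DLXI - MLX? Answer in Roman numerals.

DCCCXLI = 841, DLXI = 561, MLX = 1060
841 + 561 = 1402
1402 - 1060 = 342

CCCXLII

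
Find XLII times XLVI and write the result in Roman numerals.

XLII = 42
XLVI = 46
42 × 46 = 1932

MCMXXXII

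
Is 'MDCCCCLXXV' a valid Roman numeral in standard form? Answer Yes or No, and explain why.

'MDCCCCLXXV': More than 3 consecutive C's

No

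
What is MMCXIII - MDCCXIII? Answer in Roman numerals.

MMCXIII = 2113
MDCCXIII = 1713
2113 - 1713 = 400

CD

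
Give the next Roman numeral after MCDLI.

MCDLI = 1451, so the next integer is 1451 + 1 = 1452

MCDLII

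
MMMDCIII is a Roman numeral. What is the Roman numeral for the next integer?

MMMDCIII = 3603; next is 3604

MMMDCIV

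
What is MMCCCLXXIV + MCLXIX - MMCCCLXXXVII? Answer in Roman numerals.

MMCCCLXXIV = 2374, MCLXIX = 1169, MMCCCLXXXVII = 2387
2374 + 1169 = 3543
3543 - 2387 = 1156

MCLVI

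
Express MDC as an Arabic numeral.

MDC: M=1000, D=500, C=100
1000 + 500 + 100 = 1600

1600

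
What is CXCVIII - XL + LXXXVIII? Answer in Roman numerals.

CXCVIII = 198, XL = 40, LXXXVIII = 88
198 - 40 = 158
158 + 88 = 246

CCXLVI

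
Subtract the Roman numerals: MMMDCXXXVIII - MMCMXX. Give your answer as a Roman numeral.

MMMDCXXXVIII = 3638
MMCMXX = 2920
3638 - 2920 = 718

DCCXVIII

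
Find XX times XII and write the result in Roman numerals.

XX = 20
XII = 12
20 × 12 = 240

CCXL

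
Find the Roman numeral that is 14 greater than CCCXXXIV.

CCCXXXIV = 334
334 + 14 = 348

CCCXLVIII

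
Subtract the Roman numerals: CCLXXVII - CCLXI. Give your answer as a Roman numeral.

CCLXXVII = 277
CCLXI = 261
277 - 261 = 16

XVI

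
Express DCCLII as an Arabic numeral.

DCCLII: D=500, C=100, C=100, L=50, I=1, I=1
500 + 100 + 100 + 50 + 1 + 1 = 752

752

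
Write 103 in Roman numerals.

Convert 103 to Roman numerals:
  103 contains 1×100 (C)
  3 contains 3×1 (III)

CIII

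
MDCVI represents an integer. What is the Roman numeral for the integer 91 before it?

MDCVI = 1606
1606 - 91 = 1515

MDXV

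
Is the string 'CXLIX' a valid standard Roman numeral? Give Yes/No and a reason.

'CXLIX': Check the rules: uses only the symbols I, V, X, L, C, D, M; no symbol is repeated more than three times in a row; V, L and D each appear at most once; the only places a smaller symbol precedes a larger one are the allowed subtractive pairs XL, IX, the symbol right after such a pair (if any) is smaller than the pair's first symbol, and otherwise the values never increase from left to right. Value: C (100) + XL (40) + IX (9) = 149. So it is a valid standard Roman numeral.

Yes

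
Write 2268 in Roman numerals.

Convert 2268 to Roman numerals:
  2268 contains 2×1000 (MM)
  268 contains 2×100 (CC)
  68 contains 1×50 (L)
  18 contains 1×10 (X)
  8 contains 1×5 (V)
  3 contains 3×1 (III)

MMCCLXVIII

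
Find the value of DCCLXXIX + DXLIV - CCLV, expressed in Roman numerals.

DCCLXXIX = 779, DXLIV = 544, CCLV = 255
779 + 544 = 1323
1323 - 255 = 1068

MLXVIII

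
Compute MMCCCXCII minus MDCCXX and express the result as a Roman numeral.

MMCCCXCII = 2392
MDCCXX = 1720
2392 - 1720 = 672

DCLXXII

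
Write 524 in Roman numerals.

Convert 524 to Roman numerals:
  524 contains 1×500 (D)
  24 contains 2×10 (XX)
  4 contains 1×4 (IV)

DXXIV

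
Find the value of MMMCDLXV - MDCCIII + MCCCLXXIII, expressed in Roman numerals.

MMMCDLXV = 3465, MDCCIII = 1703, MCCCLXXIII = 1373
3465 - 1703 = 1762
1762 + 1373 = 3135

MMMCXXXV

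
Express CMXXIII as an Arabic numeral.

CMXXIII: CM=900, X=10, X=10, I=1, I=1, I=1
900 + 10 + 10 + 1 + 1 + 1 = 923

923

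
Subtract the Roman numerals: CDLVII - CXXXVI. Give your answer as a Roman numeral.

CDLVII = 457
CXXXVI = 136
457 - 136 = 321

CCCXXI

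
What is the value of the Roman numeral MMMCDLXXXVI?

MMMCDLXXXVI: M=1000, M=1000, M=1000, CD=400, L=50, X=10, X=10, X=10, V=5, I=1
1000 + 1000 + 1000 + 400 + 50 + 10 + 10 + 10 + 5 + 1 = 3486

3486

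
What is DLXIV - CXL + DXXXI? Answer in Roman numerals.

DLXIV = 564, CXL = 140, DXXXI = 531
564 - 140 = 424
424 + 531 = 955

CMLV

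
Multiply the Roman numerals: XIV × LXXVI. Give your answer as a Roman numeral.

XIV = 14
LXXVI = 76
14 × 76 = 1064

MLXIV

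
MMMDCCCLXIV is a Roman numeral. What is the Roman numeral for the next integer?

MMMDCCCLXIV = 3864, so the next integer is 3864 + 1 = 3865

MMMDCCCLXV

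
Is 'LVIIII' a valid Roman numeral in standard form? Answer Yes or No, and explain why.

'LVIIII': More than 3 consecutive I's

No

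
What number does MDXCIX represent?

MDXCIX: M=1000, D=500, XC=90, IX=9
1000 + 500 + 90 + 9 = 1599

1599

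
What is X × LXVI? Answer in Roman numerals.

X = 10
LXVI = 66
10 × 66 = 660

DCLX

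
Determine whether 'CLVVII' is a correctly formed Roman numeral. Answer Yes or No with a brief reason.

'CLVVII': V should not appear more than once

No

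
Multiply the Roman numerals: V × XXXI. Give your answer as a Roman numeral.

V = 5
XXXI = 31
5 × 31 = 155

CLV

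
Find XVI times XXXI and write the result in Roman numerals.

XVI = 16
XXXI = 31
16 × 31 = 496

CDXCVI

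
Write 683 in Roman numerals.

Convert 683 to Roman numerals:
  683 contains 1×500 (D)
  183 contains 1×100 (C)
  83 contains 1×50 (L)
  33 contains 3×10 (XXX)
  3 contains 3×1 (III)

DCLXXXIII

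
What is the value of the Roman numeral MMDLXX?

MMDLXX: M=1000, M=1000, D=500, L=50, X=10, X=10
1000 + 1000 + 500 + 50 + 10 + 10 = 2570

2570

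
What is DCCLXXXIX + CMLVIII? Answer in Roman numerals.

DCCLXXXIX = 789
CMLVIII = 958
789 + 958 = 1747

MDCCXLVII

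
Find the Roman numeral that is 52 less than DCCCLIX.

DCCCLIX = 859
859 - 52 = 807

DCCCVII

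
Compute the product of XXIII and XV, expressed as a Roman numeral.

XXIII = 23
XV = 15
23 × 15 = 345

CCCXLV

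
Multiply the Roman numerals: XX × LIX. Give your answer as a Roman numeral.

XX = 20
LIX = 59
20 × 59 = 1180

MCLXXX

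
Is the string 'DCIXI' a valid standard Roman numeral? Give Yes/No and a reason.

'DCIXI': I cannot come right after the subtractive pair IX: once I is subtracted in IX, the next symbol must be smaller than I

No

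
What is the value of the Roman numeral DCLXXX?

DCLXXX: D=500, C=100, L=50, X=10, X=10, X=10
500 + 100 + 50 + 10 + 10 + 10 = 680

680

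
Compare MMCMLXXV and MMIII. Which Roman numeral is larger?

MMCMLXXV = 2975
MMIII = 2003
2975 is larger

MMCMLXXV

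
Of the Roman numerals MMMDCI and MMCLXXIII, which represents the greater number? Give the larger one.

MMMDCI = 3601
MMCLXXIII = 2173
3601 is larger

MMMDCI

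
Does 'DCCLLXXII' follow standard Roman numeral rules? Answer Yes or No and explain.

'DCCLLXXII': L should not appear more than once

No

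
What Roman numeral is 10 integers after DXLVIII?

DXLVIII = 548
548 + 10 = 558

DLVIII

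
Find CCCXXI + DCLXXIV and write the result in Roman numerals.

CCCXXI = 321
DCLXXIV = 674
321 + 674 = 995

CMXCV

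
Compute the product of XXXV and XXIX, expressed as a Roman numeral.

XXXV = 35
XXIX = 29
35 × 29 = 1015

MXV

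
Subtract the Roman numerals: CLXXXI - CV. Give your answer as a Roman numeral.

CLXXXI = 181
CV = 105
181 - 105 = 76

LXXVI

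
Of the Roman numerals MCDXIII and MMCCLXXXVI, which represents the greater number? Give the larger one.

MCDXIII = 1413
MMCCLXXXVI = 2286
2286 is larger

MMCCLXXXVI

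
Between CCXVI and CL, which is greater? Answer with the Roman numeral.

CCXVI = 216
CL = 150
216 is larger

CCXVI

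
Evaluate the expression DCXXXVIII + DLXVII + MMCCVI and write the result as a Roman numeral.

DCXXXVIII = 638, DLXVII = 567, MMCCVI = 2206
638 + 567 = 1205
1205 + 2206 = 3411

MMMCDXI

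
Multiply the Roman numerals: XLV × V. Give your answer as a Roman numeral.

XLV = 45
V = 5
45 × 5 = 225

CCXXV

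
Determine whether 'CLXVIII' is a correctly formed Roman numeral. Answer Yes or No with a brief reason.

'CLXVIII': Check the rules: uses only the symbols I, V, X, L, C, D, M; no symbol is repeated more than three times in a row; V, L and D each appear at most once; no smaller symbol precedes a larger one (values never increase from left to right). Value: C (100) + L (50) + X (10) + V (5) + I (1) + I (1) + I (1) = 168. So it is a valid standard Roman numeral.

Yes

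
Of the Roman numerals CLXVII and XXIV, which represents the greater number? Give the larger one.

CLXVII = 167
XXIV = 24
167 is larger

CLXVII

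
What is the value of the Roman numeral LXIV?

LXIV: L=50, X=10, IV=4
50 + 10 + 4 = 64

64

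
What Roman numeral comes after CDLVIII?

CDLVIII = 458; next is 459

CDLIX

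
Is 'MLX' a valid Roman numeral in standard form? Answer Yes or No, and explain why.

'MLX': Check the rules: uses only the symbols I, V, X, L, C, D, M; no symbol is repeated more than three times in a row; V, L and D each appear at most once; no smaller symbol precedes a larger one (values never increase from left to right). Value: M (1000) + L (50) + X (10) = 1060. So it is a valid standard Roman numeral.

Yes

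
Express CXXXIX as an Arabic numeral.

CXXXIX: C=100, X=10, X=10, X=10, IX=9
100 + 10 + 10 + 10 + 9 = 139

139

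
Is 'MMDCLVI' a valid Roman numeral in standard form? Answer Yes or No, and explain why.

'MMDCLVI': Check the rules: uses only the symbols I, V, X, L, C, D, M; no symbol is repeated more than three times in a row; V, L and D each appear at most once; no smaller symbol precedes a larger one (values never increase from left to right). Value: M (1000) + M (1000) + D (500) + C (100) + L (50) + V (5) + I (1) = 2656. So it is a valid standard Roman numeral.

Yes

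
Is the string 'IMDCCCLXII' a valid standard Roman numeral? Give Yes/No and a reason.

'IMDCCCLXII': Invalid subtractive combination: IM

No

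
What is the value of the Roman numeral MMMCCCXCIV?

MMMCCCXCIV: M=1000, M=1000, M=1000, C=100, C=100, C=100, XC=90, IV=4
1000 + 1000 + 1000 + 100 + 100 + 100 + 90 + 4 = 3394

3394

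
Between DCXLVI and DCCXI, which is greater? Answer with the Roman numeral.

DCXLVI = 646
DCCXI = 711
711 is larger

DCCXI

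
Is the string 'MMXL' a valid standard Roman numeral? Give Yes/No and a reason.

'MMXL': Check the rules: uses only the symbols I, V, X, L, C, D, M; no symbol is repeated more than three times in a row; V, L and D each appear at most once; the only place a smaller symbol precedes a larger one is the allowed subtractive pair XL, the symbol right after such a pair (if any) is smaller than the pair's first symbol, and otherwise the values never increase from left to right. Value: M (1000) + M (1000) + XL (40) = 2040. So it is a valid standard Roman numeral.

Yes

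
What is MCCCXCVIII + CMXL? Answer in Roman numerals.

MCCCXCVIII = 1398
CMXL = 940
1398 + 940 = 2338

MMCCCXXXVIII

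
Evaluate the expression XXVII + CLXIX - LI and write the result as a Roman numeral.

XXVII = 27, CLXIX = 169, LI = 51
27 + 169 = 196
196 - 51 = 145

CXLV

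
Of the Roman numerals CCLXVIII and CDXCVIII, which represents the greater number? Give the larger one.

CCLXVIII = 268
CDXCVIII = 498
498 is larger

CDXCVIII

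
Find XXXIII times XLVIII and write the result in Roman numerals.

XXXIII = 33
XLVIII = 48
33 × 48 = 1584

MDLXXXIV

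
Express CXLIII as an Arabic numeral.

CXLIII: C=100, XL=40, I=1, I=1, I=1
100 + 40 + 1 + 1 + 1 = 143

143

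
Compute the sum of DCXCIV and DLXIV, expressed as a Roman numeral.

DCXCIV = 694
DLXIV = 564
694 + 564 = 1258

MCCLVIII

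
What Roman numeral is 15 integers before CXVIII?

CXVIII = 118
118 - 15 = 103

CIII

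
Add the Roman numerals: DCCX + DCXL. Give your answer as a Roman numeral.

DCCX = 710
DCXL = 640
710 + 640 = 1350

MCCCL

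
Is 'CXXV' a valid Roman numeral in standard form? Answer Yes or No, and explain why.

'CXXV': Check the rules: uses only the symbols I, V, X, L, C, D, M; no symbol is repeated more than three times in a row; V, L and D each appear at most once; no smaller symbol precedes a larger one (values never increase from left to right). Value: C (100) + X (10) + X (10) + V (5) = 125. So it is a valid standard Roman numeral.

Yes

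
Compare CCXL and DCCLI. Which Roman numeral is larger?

CCXL = 240
DCCLI = 751
751 is larger

DCCLI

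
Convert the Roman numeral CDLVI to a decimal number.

CDLVI: CD=400, L=50, V=5, I=1
400 + 50 + 5 + 1 = 456

456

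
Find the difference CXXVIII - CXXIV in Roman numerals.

CXXVIII = 128
CXXIV = 124
128 - 124 = 4

IV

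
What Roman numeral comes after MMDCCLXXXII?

MMDCCLXXXII = 2782, so the next integer is 2782 + 1 = 2783

MMDCCLXXXIII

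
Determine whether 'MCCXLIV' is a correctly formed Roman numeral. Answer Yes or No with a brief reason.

'MCCXLIV': Check the rules: uses only the symbols I, V, X, L, C, D, M; no symbol is repeated more than three times in a row; V, L and D each appear at most once; the only places a smaller symbol precedes a larger one are the allowed subtractive pairs XL, IV, the symbol right after such a pair (if any) is smaller than the pair's first symbol, and otherwise the values never increase from left to right. Value: M (1000) + C (100) + C (100) + XL (40) + IV (4) = 1244. So it is a valid standard Roman numeral.

Yes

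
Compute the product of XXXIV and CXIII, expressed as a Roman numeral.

XXXIV = 34
CXIII = 113
34 × 113 = 3842

MMMDCCCXLII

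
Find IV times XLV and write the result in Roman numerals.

IV = 4
XLV = 45
4 × 45 = 180

CLXXX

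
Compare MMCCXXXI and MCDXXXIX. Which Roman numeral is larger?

MMCCXXXI = 2231
MCDXXXIX = 1439
2231 is larger

MMCCXXXI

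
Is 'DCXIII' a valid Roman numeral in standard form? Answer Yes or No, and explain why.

'DCXIII': Check the rules: uses only the symbols I, V, X, L, C, D, M; no symbol is repeated more than three times in a row; V, L and D each appear at most once; no smaller symbol precedes a larger one (values never increase from left to right). Value: D (500) + C (100) + X (10) + I (1) + I (1) + I (1) = 613. So it is a valid standard Roman numeral.

Yes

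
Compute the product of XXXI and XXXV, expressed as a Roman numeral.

XXXI = 31
XXXV = 35
31 × 35 = 1085

MLXXXV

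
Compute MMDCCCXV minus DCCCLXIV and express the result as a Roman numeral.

MMDCCCXV = 2815
DCCCLXIV = 864
2815 - 864 = 1951

MCMLI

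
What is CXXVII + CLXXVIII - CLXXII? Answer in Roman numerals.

CXXVII = 127, CLXXVIII = 178, CLXXII = 172
127 + 178 = 305
305 - 172 = 133

CXXXIII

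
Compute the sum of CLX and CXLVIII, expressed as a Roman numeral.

CLX = 160
CXLVIII = 148
160 + 148 = 308

CCCVIII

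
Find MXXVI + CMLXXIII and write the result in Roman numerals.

MXXVI = 1026
CMLXXIII = 973
1026 + 973 = 1999

MCMXCIX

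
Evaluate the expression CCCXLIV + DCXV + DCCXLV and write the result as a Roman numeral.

CCCXLIV = 344, DCXV = 615, DCCXLV = 745
344 + 615 = 959
959 + 745 = 1704

MDCCIV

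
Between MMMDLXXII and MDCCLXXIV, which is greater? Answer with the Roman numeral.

MMMDLXXII = 3572
MDCCLXXIV = 1774
3572 is larger

MMMDLXXII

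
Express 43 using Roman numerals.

Convert 43 to Roman numerals:
  43 contains 1×40 (XL)
  3 contains 3×1 (III)

XLIII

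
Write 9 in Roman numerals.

Convert 9 to Roman numerals:
  9 contains 1×9 (IX)

IX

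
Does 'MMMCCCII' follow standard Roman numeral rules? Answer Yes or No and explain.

'MMMCCCII': Check the rules: uses only the symbols I, V, X, L, C, D, M; no symbol is repeated more than three times in a row; V, L and D each appear at most once; no smaller symbol precedes a larger one (values never increase from left to right). Value: M (1000) + M (1000) + M (1000) + C (100) + C (100) + C (100) + I (1) + I (1) = 3302. So it is a valid standard Roman numeral.

Yes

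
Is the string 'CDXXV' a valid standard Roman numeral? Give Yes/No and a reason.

'CDXXV': Check the rules: uses only the symbols I, V, X, L, C, D, M; no symbol is repeated more than three times in a row; V, L and D each appear at most once; the only place a smaller symbol precedes a larger one is the allowed subtractive pair CD, the symbol right after such a pair (if any) is smaller than the pair's first symbol, and otherwise the values never increase from left to right. Value: CD (400) + X (10) + X (10) + V (5) = 425. So it is a valid standard Roman numeral.

Yes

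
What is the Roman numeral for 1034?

Convert 1034 to Roman numerals:
  1034 contains 1×1000 (M)
  34 contains 3×10 (XXX)
  4 contains 1×4 (IV)

MXXXIV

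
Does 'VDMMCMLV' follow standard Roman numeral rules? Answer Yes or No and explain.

'VDMMCMLV': V should not appear more than once

No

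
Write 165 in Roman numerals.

Convert 165 to Roman numerals:
  165 contains 1×100 (C)
  65 contains 1×50 (L)
  15 contains 1×10 (X)
  5 contains 1×5 (V)

CLXV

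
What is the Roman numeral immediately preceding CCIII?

CCIII = 203, so the previous integer is 203 - 1 = 202

CCII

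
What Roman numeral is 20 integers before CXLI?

CXLI = 141
141 - 20 = 121

CXXI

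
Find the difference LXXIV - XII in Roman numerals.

LXXIV = 74
XII = 12
74 - 12 = 62

LXII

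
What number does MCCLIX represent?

MCCLIX: M=1000, C=100, C=100, L=50, IX=9
1000 + 100 + 100 + 50 + 9 = 1259

1259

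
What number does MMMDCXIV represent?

MMMDCXIV: M=1000, M=1000, M=1000, D=500, C=100, X=10, IV=4
1000 + 1000 + 1000 + 500 + 100 + 10 + 4 = 3614

3614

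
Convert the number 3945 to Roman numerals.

Convert 3945 to Roman numerals:
  3945 contains 3×1000 (MMM)
  945 contains 1×900 (CM)
  45 contains 1×40 (XL)
  5 contains 1×5 (V)

MMMCMXLV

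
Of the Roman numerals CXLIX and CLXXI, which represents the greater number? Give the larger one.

CXLIX = 149
CLXXI = 171
171 is larger

CLXXI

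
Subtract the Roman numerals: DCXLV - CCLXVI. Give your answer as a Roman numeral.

DCXLV = 645
CCLXVI = 266
645 - 266 = 379

CCCLXXIX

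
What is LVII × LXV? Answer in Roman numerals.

LVII = 57
LXV = 65
57 × 65 = 3705

MMMDCCV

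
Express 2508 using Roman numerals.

Convert 2508 to Roman numerals:
  2508 contains 2×1000 (MM)
  508 contains 1×500 (D)
  8 contains 1×5 (V)
  3 contains 3×1 (III)

MMDVIII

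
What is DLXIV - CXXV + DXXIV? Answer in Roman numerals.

DLXIV = 564, CXXV = 125, DXXIV = 524
564 - 125 = 439
439 + 524 = 963

CMLXIII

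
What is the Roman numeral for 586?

Convert 586 to Roman numerals:
  586 contains 1×500 (D)
  86 contains 1×50 (L)
  36 contains 3×10 (XXX)
  6 contains 1×5 (V)
  1 contains 1×1 (I)

DLXXXVI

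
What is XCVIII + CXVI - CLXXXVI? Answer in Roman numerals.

XCVIII = 98, CXVI = 116, CLXXXVI = 186
98 + 116 = 214
214 - 186 = 28

XXVIII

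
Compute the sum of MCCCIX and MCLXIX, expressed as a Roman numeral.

MCCCIX = 1309
MCLXIX = 1169
1309 + 1169 = 2478

MMCDLXXVIII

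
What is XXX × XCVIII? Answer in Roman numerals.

XXX = 30
XCVIII = 98
30 × 98 = 2940

MMCMXL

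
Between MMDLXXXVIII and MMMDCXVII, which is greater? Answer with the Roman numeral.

MMDLXXXVIII = 2588
MMMDCXVII = 3617
3617 is larger

MMMDCXVII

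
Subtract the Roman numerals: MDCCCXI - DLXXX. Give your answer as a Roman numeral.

MDCCCXI = 1811
DLXXX = 580
1811 - 580 = 1231

MCCXXXI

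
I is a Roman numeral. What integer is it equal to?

I: I=1

1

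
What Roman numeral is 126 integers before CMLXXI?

CMLXXI = 971
971 - 126 = 845

DCCCXLV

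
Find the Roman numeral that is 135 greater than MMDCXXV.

MMDCXXV = 2625
2625 + 135 = 2760

MMDCCLX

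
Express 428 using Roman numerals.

Convert 428 to Roman numerals:
  428 contains 1×400 (CD)
  28 contains 2×10 (XX)
  8 contains 1×5 (V)
  3 contains 3×1 (III)

CDXXVIII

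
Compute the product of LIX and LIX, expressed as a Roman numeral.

LIX = 59
LIX = 59
59 × 59 = 3481

MMMCDLXXXI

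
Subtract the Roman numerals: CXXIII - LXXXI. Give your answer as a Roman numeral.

CXXIII = 123
LXXXI = 81
123 - 81 = 42

XLII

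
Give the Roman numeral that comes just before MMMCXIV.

MMMCXIV = 3114; previous is 3113

MMMCXIII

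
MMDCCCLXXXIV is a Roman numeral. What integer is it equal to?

MMDCCCLXXXIV: M=1000, M=1000, D=500, C=100, C=100, C=100, L=50, X=10, X=10, X=10, IV=4
1000 + 1000 + 500 + 100 + 100 + 100 + 50 + 10 + 10 + 10 + 4 = 2884

2884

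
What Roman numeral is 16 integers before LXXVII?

LXXVII = 77
77 - 16 = 61

LXI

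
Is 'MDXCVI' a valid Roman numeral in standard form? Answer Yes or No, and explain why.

'MDXCVI': Check the rules: uses only the symbols I, V, X, L, C, D, M; no symbol is repeated more than three times in a row; V, L and D each appear at most once; the only place a smaller symbol precedes a larger one is the allowed subtractive pair XC, the symbol right after such a pair (if any) is smaller than the pair's first symbol, and otherwise the values never increase from left to right. Value: M (1000) + D (500) + XC (90) + V (5) + I (1) = 1596. So it is a valid standard Roman numeral.

Yes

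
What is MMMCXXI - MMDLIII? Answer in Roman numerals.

MMMCXXI = 3121
MMDLIII = 2553
3121 - 2553 = 568

DLXVIII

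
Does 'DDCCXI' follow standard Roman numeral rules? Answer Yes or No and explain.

'DDCCXI': D should not appear more than once

No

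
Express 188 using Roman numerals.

Convert 188 to Roman numerals:
  188 contains 1×100 (C)
  88 contains 1×50 (L)
  38 contains 3×10 (XXX)
  8 contains 1×5 (V)
  3 contains 3×1 (III)

CLXXXVIII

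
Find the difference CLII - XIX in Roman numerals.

CLII = 152
XIX = 19
152 - 19 = 133

CXXXIII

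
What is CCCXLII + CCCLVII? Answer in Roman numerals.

CCCXLII = 342
CCCLVII = 357
342 + 357 = 699

DCXCIX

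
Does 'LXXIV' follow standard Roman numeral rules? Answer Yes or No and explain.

'LXXIV': Check the rules: uses only the symbols I, V, X, L, C, D, M; no symbol is repeated more than three times in a row; V, L and D each appear at most once; the only place a smaller symbol precedes a larger one is the allowed subtractive pair IV, the symbol right after such a pair (if any) is smaller than the pair's first symbol, and otherwise the values never increase from left to right. Value: L (50) + X (10) + X (10) + IV (4) = 74. So it is a valid standard Roman numeral.

Yes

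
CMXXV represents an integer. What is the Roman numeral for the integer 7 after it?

CMXXV = 925
925 + 7 = 932

CMXXXII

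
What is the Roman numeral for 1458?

Convert 1458 to Roman numerals:
  1458 contains 1×1000 (M)
  458 contains 1×400 (CD)
  58 contains 1×50 (L)
  8 contains 1×5 (V)
  3 contains 3×1 (III)

MCDLVIII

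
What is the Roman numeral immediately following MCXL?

MCXL = 1140; next is 1141

MCXLI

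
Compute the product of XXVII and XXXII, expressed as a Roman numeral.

XXVII = 27
XXXII = 32
27 × 32 = 864

DCCCLXIV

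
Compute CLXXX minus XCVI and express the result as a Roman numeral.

CLXXX = 180
XCVI = 96
180 - 96 = 84

LXXXIV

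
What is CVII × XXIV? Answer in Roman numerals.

CVII = 107
XXIV = 24
107 × 24 = 2568

MMDLXVIII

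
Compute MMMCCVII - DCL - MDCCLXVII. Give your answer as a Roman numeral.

MMMCCVII = 3207, DCL = 650, MDCCLXVII = 1767
3207 - 650 = 2557
2557 - 1767 = 790

DCCXC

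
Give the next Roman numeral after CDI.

CDI = 401; next is 402

CDII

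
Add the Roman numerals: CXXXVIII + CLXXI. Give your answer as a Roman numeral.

CXXXVIII = 138
CLXXI = 171
138 + 171 = 309

CCCIX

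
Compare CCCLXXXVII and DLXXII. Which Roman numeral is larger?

CCCLXXXVII = 387
DLXXII = 572
572 is larger

DLXXII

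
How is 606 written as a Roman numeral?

Convert 606 to Roman numerals:
  606 contains 1×500 (D)
  106 contains 1×100 (C)
  6 contains 1×5 (V)
  1 contains 1×1 (I)

DCVI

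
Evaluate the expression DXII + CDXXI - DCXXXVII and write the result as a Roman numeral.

DXII = 512, CDXXI = 421, DCXXXVII = 637
512 + 421 = 933
933 - 637 = 296

CCXCVI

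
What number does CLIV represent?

CLIV: C=100, L=50, IV=4
100 + 50 + 4 = 154

154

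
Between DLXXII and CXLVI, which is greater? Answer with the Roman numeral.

DLXXII = 572
CXLVI = 146
572 is larger

DLXXII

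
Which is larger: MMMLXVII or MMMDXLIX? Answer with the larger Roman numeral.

MMMLXVII = 3067
MMMDXLIX = 3549
3549 is larger

MMMDXLIX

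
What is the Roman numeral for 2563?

Convert 2563 to Roman numerals:
  2563 contains 2×1000 (MM)
  563 contains 1×500 (D)
  63 contains 1×50 (L)
  13 contains 1×10 (X)
  3 contains 3×1 (III)

MMDLXIII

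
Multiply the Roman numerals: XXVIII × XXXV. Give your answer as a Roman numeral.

XXVIII = 28
XXXV = 35
28 × 35 = 980

CMLXXX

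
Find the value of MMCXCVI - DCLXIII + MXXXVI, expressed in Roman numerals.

MMCXCVI = 2196, DCLXIII = 663, MXXXVI = 1036
2196 - 663 = 1533
1533 + 1036 = 2569

MMDLXIX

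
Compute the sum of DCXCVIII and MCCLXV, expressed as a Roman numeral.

DCXCVIII = 698
MCCLXV = 1265
698 + 1265 = 1963

MCMLXIII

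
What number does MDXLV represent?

MDXLV: M=1000, D=500, XL=40, V=5
1000 + 500 + 40 + 5 = 1545

1545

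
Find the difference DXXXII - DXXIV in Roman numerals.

DXXXII = 532
DXXIV = 524
532 - 524 = 8

VIII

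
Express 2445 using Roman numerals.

Convert 2445 to Roman numerals:
  2445 contains 2×1000 (MM)
  445 contains 1×400 (CD)
  45 contains 1×40 (XL)
  5 contains 1×5 (V)

MMCDXLV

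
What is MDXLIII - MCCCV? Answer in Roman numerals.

MDXLIII = 1543
MCCCV = 1305
1543 - 1305 = 238

CCXXXVIII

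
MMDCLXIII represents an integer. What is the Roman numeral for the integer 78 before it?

MMDCLXIII = 2663
2663 - 78 = 2585

MMDLXXXV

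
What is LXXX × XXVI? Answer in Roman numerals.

LXXX = 80
XXVI = 26
80 × 26 = 2080

MMLXXX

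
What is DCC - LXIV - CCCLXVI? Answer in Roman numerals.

DCC = 700, LXIV = 64, CCCLXVI = 366
700 - 64 = 636
636 - 366 = 270

CCLXX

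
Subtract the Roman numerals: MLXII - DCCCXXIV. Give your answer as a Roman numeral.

MLXII = 1062
DCCCXXIV = 824
1062 - 824 = 238

CCXXXVIII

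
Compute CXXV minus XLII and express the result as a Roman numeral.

CXXV = 125
XLII = 42
125 - 42 = 83

LXXXIII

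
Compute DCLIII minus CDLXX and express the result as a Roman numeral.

DCLIII = 653
CDLXX = 470
653 - 470 = 183

CLXXXIII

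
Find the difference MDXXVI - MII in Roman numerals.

MDXXVI = 1526
MII = 1002
1526 - 1002 = 524

DXXIV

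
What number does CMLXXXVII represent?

CMLXXXVII: CM=900, L=50, X=10, X=10, X=10, V=5, I=1, I=1
900 + 50 + 10 + 10 + 10 + 5 + 1 + 1 = 987

987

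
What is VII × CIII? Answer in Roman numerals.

VII = 7
CIII = 103
7 × 103 = 721

DCCXXI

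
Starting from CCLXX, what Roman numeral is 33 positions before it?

CCLXX = 270
270 - 33 = 237

CCXXXVII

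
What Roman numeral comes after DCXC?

DCXC = 690; next is 691

DCXCI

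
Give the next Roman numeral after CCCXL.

CCCXL = 340; next is 341

CCCXLI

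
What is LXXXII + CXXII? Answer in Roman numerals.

LXXXII = 82
CXXII = 122
82 + 122 = 204

CCIV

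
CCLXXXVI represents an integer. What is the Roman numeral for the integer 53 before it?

CCLXXXVI = 286
286 - 53 = 233

CCXXXIII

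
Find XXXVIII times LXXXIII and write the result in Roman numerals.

XXXVIII = 38
LXXXIII = 83
38 × 83 = 3154

MMMCLIV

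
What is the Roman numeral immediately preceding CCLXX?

CCLXX = 270; previous is 269

CCLXIX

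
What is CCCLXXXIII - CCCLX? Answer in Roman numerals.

CCCLXXXIII = 383
CCCLX = 360
383 - 360 = 23

XXIII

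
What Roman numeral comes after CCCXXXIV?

CCCXXXIV = 334; next is 335

CCCXXXV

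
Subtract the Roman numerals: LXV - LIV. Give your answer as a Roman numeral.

LXV = 65
LIV = 54
65 - 54 = 11

XI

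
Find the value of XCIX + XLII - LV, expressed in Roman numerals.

XCIX = 99, XLII = 42, LV = 55
99 + 42 = 141
141 - 55 = 86

LXXXVI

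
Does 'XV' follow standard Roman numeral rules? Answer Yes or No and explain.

'XV': Check the rules: uses only the symbols I, V, X, L, C, D, M; no symbol is repeated more than three times in a row; V, L and D each appear at most once; no smaller symbol precedes a larger one (values never increase from left to right). Value: X (10) + V (5) = 15. So it is a valid standard Roman numeral.

Yes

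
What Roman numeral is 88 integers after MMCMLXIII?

MMCMLXIII = 2963
2963 + 88 = 3051

MMMLI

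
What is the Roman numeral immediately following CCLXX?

CCLXX = 270; next is 271

CCLXXI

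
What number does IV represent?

IV: IV=4

4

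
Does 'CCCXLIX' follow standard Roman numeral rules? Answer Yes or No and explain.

'CCCXLIX': Check the rules: uses only the symbols I, V, X, L, C, D, M; no symbol is repeated more than three times in a row; V, L and D each appear at most once; the only places a smaller symbol precedes a larger one are the allowed subtractive pairs XL, IX, the symbol right after such a pair (if any) is smaller than the pair's first symbol, and otherwise the values never increase from left to right. Value: C (100) + C (100) + C (100) + XL (40) + IX (9) = 349. So it is a valid standard Roman numeral.

Yes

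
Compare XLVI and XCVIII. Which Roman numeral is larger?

XLVI = 46
XCVIII = 98
98 is larger

XCVIII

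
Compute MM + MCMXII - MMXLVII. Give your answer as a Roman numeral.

MM = 2000, MCMXII = 1912, MMXLVII = 2047
2000 + 1912 = 3912
3912 - 2047 = 1865

MDCCCLXV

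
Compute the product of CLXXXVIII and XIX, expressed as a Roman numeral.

CLXXXVIII = 188
XIX = 19
188 × 19 = 3572

MMMDLXXII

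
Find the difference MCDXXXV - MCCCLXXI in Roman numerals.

MCDXXXV = 1435
MCCCLXXI = 1371
1435 - 1371 = 64

LXIV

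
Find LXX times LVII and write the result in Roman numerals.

LXX = 70
LVII = 57
70 × 57 = 3990

MMMCMXC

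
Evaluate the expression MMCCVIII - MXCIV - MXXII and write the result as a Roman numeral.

MMCCVIII = 2208, MXCIV = 1094, MXXII = 1022
2208 - 1094 = 1114
1114 - 1022 = 92

XCII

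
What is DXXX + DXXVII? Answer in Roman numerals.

DXXX = 530
DXXVII = 527
530 + 527 = 1057

MLVII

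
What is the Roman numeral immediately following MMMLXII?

MMMLXII = 3062, so the next integer is 3062 + 1 = 3063

MMMLXIII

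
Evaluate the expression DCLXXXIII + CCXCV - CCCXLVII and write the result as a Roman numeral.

DCLXXXIII = 683, CCXCV = 295, CCCXLVII = 347
683 + 295 = 978
978 - 347 = 631

DCXXXI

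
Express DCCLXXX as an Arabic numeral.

DCCLXXX: D=500, C=100, C=100, L=50, X=10, X=10, X=10
500 + 100 + 100 + 50 + 10 + 10 + 10 = 780

780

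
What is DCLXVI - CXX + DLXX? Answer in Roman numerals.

DCLXVI = 666, CXX = 120, DLXX = 570
666 - 120 = 546
546 + 570 = 1116

MCXVI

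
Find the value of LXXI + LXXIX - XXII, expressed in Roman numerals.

LXXI = 71, LXXIX = 79, XXII = 22
71 + 79 = 150
150 - 22 = 128

CXXVIII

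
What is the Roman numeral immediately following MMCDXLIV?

MMCDXLIV = 2444, so the next integer is 2444 + 1 = 2445

MMCDXLV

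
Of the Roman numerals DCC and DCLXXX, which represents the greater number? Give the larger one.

DCC = 700
DCLXXX = 680
700 is larger

DCC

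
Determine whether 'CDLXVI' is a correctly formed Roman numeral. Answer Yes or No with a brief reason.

'CDLXVI': Check the rules: uses only the symbols I, V, X, L, C, D, M; no symbol is repeated more than three times in a row; V, L and D each appear at most once; the only place a smaller symbol precedes a larger one is the allowed subtractive pair CD, the symbol right after such a pair (if any) is smaller than the pair's first symbol, and otherwise the values never increase from left to right. Value: CD (400) + L (50) + X (10) + V (5) + I (1) = 466. So it is a valid standard Roman numeral.

Yes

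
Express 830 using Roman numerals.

Convert 830 to Roman numerals:
  830 contains 1×500 (D)
  330 contains 3×100 (CCC)
  30 contains 3×10 (XXX)

DCCCXXX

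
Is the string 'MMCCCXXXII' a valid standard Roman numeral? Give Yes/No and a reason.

'MMCCCXXXII': Check the rules: uses only the symbols I, V, X, L, C, D, M; no symbol is repeated more than three times in a row; V, L and D each appear at most once; no smaller symbol precedes a larger one (values never increase from left to right). Value: M (1000) + M (1000) + C (100) + C (100) + C (100) + X (10) + X (10) + X (10) + I (1) + I (1) = 2332. So it is a valid standard Roman numeral.

Yes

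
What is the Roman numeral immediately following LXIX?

LXIX = 69, so the next integer is 69 + 1 = 70

LXX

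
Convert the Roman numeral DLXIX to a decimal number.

DLXIX: D=500, L=50, X=10, IX=9
500 + 50 + 10 + 9 = 569

569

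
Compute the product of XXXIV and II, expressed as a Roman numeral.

XXXIV = 34
II = 2
34 × 2 = 68

LXVIII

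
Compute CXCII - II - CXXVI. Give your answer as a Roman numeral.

CXCII = 192, II = 2, CXXVI = 126
192 - 2 = 190
190 - 126 = 64

LXIV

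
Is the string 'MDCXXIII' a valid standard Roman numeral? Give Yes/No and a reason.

'MDCXXIII': Check the rules: uses only the symbols I, V, X, L, C, D, M; no symbol is repeated more than three times in a row; V, L and D each appear at most once; no smaller symbol precedes a larger one (values never increase from left to right). Value: M (1000) + D (500) + C (100) + X (10) + X (10) + I (1) + I (1) + I (1) = 1623. So it is a valid standard Roman numeral.

Yes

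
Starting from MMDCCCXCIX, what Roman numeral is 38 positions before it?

MMDCCCXCIX = 2899
2899 - 38 = 2861

MMDCCCLXI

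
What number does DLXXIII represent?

DLXXIII: D=500, L=50, X=10, X=10, I=1, I=1, I=1
500 + 50 + 10 + 10 + 1 + 1 + 1 = 573

573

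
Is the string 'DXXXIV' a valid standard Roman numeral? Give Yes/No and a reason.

'DXXXIV': Check the rules: uses only the symbols I, V, X, L, C, D, M; no symbol is repeated more than three times in a row; V, L and D each appear at most once; the only place a smaller symbol precedes a larger one is the allowed subtractive pair IV, the symbol right after such a pair (if any) is smaller than the pair's first symbol, and otherwise the values never increase from left to right. Value: D (500) + X (10) + X (10) + X (10) + IV (4) = 534. So it is a valid standard Roman numeral.

Yes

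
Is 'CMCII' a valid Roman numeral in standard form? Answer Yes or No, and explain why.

'CMCII': C cannot come right after the subtractive pair CM: once C is subtracted in CM, the next symbol must be smaller than C

No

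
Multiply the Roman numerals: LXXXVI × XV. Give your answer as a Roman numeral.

LXXXVI = 86
XV = 15
86 × 15 = 1290

MCCXC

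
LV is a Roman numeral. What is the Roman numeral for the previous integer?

LV = 55; previous is 54

LIV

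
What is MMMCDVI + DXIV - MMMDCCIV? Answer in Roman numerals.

MMMCDVI = 3406, DXIV = 514, MMMDCCIV = 3704
3406 + 514 = 3920
3920 - 3704 = 216

CCXVI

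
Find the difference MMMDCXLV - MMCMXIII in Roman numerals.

MMMDCXLV = 3645
MMCMXIII = 2913
3645 - 2913 = 732

DCCXXXII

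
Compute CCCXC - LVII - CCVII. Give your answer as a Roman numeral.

CCCXC = 390, LVII = 57, CCVII = 207
390 - 57 = 333
333 - 207 = 126

CXXVI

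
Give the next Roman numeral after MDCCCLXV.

MDCCCLXV = 1865, so the next integer is 1865 + 1 = 1866

MDCCCLXVI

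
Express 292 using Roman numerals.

Convert 292 to Roman numerals:
  292 contains 2×100 (CC)
  92 contains 1×90 (XC)
  2 contains 2×1 (II)

CCXCII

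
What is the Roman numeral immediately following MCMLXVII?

MCMLXVII = 1967; next is 1968

MCMLXVIII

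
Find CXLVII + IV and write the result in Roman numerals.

CXLVII = 147
IV = 4
147 + 4 = 151

CLI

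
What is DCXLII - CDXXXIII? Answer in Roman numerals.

DCXLII = 642
CDXXXIII = 433
642 - 433 = 209

CCIX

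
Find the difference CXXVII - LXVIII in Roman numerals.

CXXVII = 127
LXVIII = 68
127 - 68 = 59

LIX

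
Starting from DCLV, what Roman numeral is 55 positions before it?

DCLV = 655
655 - 55 = 600

DC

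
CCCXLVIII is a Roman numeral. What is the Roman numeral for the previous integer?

CCCXLVIII = 348, so the previous integer is 348 - 1 = 347

CCCXLVII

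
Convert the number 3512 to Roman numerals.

Convert 3512 to Roman numerals:
  3512 contains 3×1000 (MMM)
  512 contains 1×500 (D)
  12 contains 1×10 (X)
  2 contains 2×1 (II)

MMMDXII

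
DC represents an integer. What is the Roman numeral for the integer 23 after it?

DC = 600
600 + 23 = 623

DCXXIII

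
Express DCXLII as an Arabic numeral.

DCXLII: D=500, C=100, XL=40, I=1, I=1
500 + 100 + 40 + 1 + 1 = 642

642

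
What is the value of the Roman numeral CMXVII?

CMXVII: CM=900, X=10, V=5, I=1, I=1
900 + 10 + 5 + 1 + 1 = 917

917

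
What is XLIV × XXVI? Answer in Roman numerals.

XLIV = 44
XXVI = 26
44 × 26 = 1144

MCXLIV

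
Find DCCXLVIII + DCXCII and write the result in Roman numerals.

DCCXLVIII = 748
DCXCII = 692
748 + 692 = 1440

MCDXL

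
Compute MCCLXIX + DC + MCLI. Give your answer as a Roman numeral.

MCCLXIX = 1269, DC = 600, MCLI = 1151
1269 + 600 = 1869
1869 + 1151 = 3020

MMMXX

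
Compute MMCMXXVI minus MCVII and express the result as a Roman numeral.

MMCMXXVI = 2926
MCVII = 1107
2926 - 1107 = 1819

MDCCCXIX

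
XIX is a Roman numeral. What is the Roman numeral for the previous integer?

XIX = 19; previous is 18

XVIII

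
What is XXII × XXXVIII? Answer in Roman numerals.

XXII = 22
XXXVIII = 38
22 × 38 = 836

DCCCXXXVI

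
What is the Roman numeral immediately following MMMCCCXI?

MMMCCCXI = 3311, so the next integer is 3311 + 1 = 3312

MMMCCCXII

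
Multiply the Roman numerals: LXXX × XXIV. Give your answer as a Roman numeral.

LXXX = 80
XXIV = 24
80 × 24 = 1920

MCMXX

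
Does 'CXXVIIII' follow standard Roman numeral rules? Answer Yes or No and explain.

'CXXVIIII': More than 3 consecutive I's

No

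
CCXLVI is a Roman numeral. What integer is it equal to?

CCXLVI: C=100, C=100, XL=40, V=5, I=1
100 + 100 + 40 + 5 + 1 = 246

246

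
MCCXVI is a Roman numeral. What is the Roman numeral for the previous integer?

MCCXVI = 1216; previous is 1215

MCCXV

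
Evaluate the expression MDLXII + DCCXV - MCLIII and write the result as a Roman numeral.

MDLXII = 1562, DCCXV = 715, MCLIII = 1153
1562 + 715 = 2277
2277 - 1153 = 1124

MCXXIV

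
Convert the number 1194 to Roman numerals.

Convert 1194 to Roman numerals:
  1194 contains 1×1000 (M)
  194 contains 1×100 (C)
  94 contains 1×90 (XC)
  4 contains 1×4 (IV)

MCXCIV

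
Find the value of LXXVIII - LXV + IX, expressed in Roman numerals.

LXXVIII = 78, LXV = 65, IX = 9
78 - 65 = 13
13 + 9 = 22

XXII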